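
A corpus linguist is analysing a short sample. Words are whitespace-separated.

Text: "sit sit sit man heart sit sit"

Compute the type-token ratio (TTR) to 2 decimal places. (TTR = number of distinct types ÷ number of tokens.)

0.43

N = 7 tokens, V = 3 types.
TTR = V / N = 3 / 7 = 0.43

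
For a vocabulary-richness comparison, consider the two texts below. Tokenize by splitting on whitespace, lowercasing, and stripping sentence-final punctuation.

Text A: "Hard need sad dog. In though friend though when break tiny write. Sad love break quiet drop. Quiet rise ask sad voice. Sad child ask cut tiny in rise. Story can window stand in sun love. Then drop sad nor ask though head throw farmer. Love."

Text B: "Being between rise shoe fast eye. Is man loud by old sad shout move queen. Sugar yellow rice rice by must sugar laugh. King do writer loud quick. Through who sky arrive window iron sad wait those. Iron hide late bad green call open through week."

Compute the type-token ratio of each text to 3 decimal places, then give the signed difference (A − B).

TTR(A) = 29/46 = 0.630
TTR(B) = 39/46 = 0.848
Difference = 0.630 − 0.848 = -0.218

-0.218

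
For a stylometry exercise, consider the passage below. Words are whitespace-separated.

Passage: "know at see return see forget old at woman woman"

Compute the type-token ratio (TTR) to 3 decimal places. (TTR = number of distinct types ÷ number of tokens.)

0.700

N = 10 tokens, V = 7 types.
TTR = V / N = 7 / 10 = 0.700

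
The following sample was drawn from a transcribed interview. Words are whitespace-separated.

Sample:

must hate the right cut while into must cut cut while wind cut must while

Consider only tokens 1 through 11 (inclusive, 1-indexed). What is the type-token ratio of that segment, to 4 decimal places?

0.6364

Segment tokens 1–11: must, hate, the, right, cut, while, into, must, cut, cut, while
Segment N = 11, segment V = 7.
TTR = 7 / 11 = 0.6364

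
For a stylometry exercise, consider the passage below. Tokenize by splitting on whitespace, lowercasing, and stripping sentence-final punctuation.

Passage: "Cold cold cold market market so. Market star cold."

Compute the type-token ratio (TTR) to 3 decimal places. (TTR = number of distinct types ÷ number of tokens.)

N = 9 tokens, V = 4 types.
TTR = V / N = 4 / 9 = 0.444

0.444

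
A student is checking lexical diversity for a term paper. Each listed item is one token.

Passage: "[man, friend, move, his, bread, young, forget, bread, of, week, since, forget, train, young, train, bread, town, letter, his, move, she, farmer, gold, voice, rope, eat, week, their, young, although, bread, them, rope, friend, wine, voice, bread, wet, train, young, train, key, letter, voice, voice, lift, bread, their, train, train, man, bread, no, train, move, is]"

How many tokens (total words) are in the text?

56

Tokens: man, friend, move, his, bread, young, forget, bread, of, week, since, forget, train, young, train, bread, town, letter, his, move, she, farmer, gold, voice, rope, eat, week, their, young, although, bread, them, rope, friend, wine, voice, bread, wet, train, young, train, key, letter, voice, voice, lift, bread, their, train, train, man, bread, no, train, move, is
N = 56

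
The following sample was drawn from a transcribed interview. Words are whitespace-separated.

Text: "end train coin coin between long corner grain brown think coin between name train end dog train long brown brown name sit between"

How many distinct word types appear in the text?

Distinct types: {between, brown, coin, corner, dog, end, grain, long, name, sit, think, train}
V = 12

12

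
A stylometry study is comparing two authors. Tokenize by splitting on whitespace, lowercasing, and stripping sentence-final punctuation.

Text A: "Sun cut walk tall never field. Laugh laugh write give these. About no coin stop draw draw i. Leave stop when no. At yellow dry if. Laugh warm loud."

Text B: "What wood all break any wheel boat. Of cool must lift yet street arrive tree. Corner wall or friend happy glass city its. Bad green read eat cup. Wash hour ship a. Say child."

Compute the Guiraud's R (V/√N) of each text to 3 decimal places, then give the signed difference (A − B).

A: V=24, N=29, R=4.457
B: V=34, N=34, R=5.831
Difference = 4.457 − 5.831 = -1.374

-1.374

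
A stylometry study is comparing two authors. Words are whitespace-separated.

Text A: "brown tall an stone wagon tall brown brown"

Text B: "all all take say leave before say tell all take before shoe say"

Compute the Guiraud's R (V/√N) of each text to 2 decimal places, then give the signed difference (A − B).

-0.17

A: V=5, N=8, R=1.77
B: V=7, N=13, R=1.94
Difference = 1.77 − 1.94 = -0.17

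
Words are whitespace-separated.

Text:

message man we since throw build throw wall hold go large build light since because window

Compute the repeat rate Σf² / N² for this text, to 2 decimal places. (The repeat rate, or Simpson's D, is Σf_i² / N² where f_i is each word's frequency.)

Frequencies: since:2, throw:2, build:2, message:1, man:1, we:1, wall:1, hold:1, go:1, large:1, light:1, because:1, window:1
Σf² = 22; N² = 256
Repeat rate = 22 / 256 = 0.09

0.09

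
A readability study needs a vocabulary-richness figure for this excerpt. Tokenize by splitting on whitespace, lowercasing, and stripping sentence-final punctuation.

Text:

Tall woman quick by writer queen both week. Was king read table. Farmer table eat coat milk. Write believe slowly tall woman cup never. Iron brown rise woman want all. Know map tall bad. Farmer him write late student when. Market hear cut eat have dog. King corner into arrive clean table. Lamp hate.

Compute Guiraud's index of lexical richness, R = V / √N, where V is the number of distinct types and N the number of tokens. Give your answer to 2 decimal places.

N = 54, V = 44.
√N = 7.348469
R = 44 / 7.348469 = 5.99

5.99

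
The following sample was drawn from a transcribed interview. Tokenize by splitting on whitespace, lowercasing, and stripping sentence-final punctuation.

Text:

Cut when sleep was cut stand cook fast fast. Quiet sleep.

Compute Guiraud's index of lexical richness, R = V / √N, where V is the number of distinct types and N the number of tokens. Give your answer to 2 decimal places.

2.41

N = 11, V = 8.
√N = 3.316625
R = 8 / 3.316625 = 2.41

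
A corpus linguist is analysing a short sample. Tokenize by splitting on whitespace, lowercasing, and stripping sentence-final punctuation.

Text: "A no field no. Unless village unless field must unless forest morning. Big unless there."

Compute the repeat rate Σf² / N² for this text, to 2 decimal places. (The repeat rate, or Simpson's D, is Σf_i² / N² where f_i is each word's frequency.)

Frequencies: unless:4, no:2, field:2, a:1, village:1, must:1, forest:1, morning:1, big:1, there:1
Σf² = 31; N² = 225
Repeat rate = 31 / 225 = 0.14

0.14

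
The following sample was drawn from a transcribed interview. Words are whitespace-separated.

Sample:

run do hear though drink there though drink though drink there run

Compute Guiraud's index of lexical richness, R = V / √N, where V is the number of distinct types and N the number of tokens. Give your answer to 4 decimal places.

N = 12, V = 6.
√N = 3.464102
R = 6 / 3.464102 = 1.7321

1.7321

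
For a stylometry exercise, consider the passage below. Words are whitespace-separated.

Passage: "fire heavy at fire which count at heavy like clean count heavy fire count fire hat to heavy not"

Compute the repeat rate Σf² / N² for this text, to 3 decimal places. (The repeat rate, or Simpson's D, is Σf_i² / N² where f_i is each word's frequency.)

0.141

Frequencies: fire:4, heavy:4, count:3, at:2, which:1, like:1, clean:1, hat:1, to:1, not:1
Σf² = 51; N² = 361
Repeat rate = 51 / 361 = 0.141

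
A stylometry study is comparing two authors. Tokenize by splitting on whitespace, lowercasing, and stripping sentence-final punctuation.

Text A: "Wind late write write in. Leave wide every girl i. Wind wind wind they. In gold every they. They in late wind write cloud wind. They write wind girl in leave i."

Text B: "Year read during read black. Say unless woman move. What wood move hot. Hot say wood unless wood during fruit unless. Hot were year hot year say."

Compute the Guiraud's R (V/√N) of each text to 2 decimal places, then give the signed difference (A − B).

-0.38

A: V=12, N=32, R=2.12
B: V=13, N=27, R=2.50
Difference = 2.12 − 2.50 = -0.38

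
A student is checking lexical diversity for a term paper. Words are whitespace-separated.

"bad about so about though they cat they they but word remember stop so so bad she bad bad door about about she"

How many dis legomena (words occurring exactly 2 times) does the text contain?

1

Frequencies: bad:4, about:4, so:3, they:3, she:2, though:1, cat:1, but:1, word:1, remember:1, stop:1, door:1
Words with frequency 2: she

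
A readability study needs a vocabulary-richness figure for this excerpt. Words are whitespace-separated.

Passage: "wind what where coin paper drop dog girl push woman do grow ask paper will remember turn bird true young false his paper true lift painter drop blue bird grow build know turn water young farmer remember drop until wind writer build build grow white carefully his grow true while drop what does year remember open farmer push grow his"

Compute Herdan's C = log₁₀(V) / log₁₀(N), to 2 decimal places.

0.88

N = 60, V = 36.
log₁₀(V) = 1.556303, log₁₀(N) = 1.778151
C = 1.556303 / 1.778151 = 0.88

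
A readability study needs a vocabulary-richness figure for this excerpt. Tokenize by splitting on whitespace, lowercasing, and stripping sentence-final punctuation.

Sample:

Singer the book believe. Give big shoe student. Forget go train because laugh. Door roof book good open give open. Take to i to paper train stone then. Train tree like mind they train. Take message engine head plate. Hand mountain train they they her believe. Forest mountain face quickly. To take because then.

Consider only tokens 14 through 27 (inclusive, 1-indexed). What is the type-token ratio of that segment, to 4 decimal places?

0.8571

Segment tokens 14–27: door, roof, book, good, open, give, open, take, to, i, to, paper, train, stone
Segment N = 14, segment V = 12.
TTR = 12 / 14 = 0.8571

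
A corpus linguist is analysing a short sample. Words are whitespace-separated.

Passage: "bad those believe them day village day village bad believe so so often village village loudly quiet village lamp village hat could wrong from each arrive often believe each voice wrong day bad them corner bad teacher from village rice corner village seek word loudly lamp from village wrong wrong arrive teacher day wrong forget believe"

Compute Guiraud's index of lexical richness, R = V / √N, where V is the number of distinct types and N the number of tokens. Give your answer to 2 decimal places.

3.21

N = 56, V = 24.
√N = 7.483315
R = 24 / 7.483315 = 3.21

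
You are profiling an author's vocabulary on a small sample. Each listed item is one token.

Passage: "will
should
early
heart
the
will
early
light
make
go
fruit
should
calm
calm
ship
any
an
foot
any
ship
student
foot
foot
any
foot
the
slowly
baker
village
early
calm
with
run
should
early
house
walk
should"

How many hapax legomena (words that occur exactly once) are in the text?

14

Frequencies: should:4, early:4, foot:4, calm:3, any:3, will:2, the:2, ship:2, heart:1, light:1, make:1, go:1, fruit:1, an:1, student:1, slowly:1, baker:1, village:1, with:1, run:1, … (2 more, each freq 1)
Hapax (freq=1): an, baker, fruit, go, heart, house, light, make, run, slowly, student, village, walk, with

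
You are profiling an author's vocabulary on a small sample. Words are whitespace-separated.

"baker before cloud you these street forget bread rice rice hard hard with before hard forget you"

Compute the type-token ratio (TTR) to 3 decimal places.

N = 17 tokens, V = 11 types.
TTR = V / N = 11 / 17 = 0.647

0.647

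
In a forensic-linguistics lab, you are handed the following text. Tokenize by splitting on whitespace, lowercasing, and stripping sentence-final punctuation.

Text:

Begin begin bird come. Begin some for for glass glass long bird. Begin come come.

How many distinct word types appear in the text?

7

Distinct types: {begin, bird, come, for, glass, long, some}
V = 7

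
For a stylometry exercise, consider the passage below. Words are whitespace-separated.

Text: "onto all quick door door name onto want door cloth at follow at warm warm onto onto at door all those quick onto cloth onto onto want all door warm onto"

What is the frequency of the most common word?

8

Frequencies: onto:8, door:5, all:3, at:3, warm:3, quick:2, want:2, cloth:2, name:1, follow:1, those:1
Most common: 'onto' with frequency 8.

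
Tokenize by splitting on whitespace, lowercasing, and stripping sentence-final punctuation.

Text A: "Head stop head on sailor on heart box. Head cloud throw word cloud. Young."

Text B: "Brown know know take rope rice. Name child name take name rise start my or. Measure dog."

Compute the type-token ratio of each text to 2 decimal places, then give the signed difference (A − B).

TTR(A) = 10/14 = 0.71
TTR(B) = 13/17 = 0.76
Difference = 0.71 − 0.76 = -0.05

-0.05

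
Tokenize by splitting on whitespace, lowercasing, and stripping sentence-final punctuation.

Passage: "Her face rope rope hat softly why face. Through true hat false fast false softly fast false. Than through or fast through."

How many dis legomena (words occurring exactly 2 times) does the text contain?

Frequencies: through:3, false:3, fast:3, face:2, rope:2, hat:2, softly:2, her:1, why:1, true:1, than:1, or:1
Words with frequency 2: face, hat, rope, softly

4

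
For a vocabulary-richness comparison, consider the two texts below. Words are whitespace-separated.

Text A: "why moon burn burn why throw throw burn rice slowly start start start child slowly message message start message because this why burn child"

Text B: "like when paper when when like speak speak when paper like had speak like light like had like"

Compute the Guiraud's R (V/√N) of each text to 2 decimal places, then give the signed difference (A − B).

A: V=11, N=24, R=2.25
B: V=6, N=18, R=1.41
Difference = 2.25 − 1.41 = 0.84

0.84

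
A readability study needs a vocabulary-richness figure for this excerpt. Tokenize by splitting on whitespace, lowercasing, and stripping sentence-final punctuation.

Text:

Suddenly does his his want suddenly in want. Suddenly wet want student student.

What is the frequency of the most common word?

3

Frequencies: suddenly:3, want:3, his:2, student:2, does:1, in:1, wet:1
Most common: 'suddenly' with frequency 3.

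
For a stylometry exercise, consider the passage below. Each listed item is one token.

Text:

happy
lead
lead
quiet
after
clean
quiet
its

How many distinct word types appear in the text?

Distinct types: {after, clean, happy, its, lead, quiet}
V = 6

6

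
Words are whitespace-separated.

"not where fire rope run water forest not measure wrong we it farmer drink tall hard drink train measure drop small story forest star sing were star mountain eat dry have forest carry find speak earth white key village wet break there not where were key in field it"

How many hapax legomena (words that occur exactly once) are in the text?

29

Frequencies: not:3, forest:3, where:2, measure:2, it:2, drink:2, star:2, were:2, key:2, fire:1, rope:1, run:1, water:1, wrong:1, we:1, farmer:1, tall:1, hard:1, train:1, drop:1, … (18 more, each freq 1)
Hapax (freq=1): break, carry, drop, dry, earth, eat, farmer, field, find, fire, hard, have, in, mountain, rope, run, sing, small, speak, story, tall, there, train, village, water, we, wet, white, wrong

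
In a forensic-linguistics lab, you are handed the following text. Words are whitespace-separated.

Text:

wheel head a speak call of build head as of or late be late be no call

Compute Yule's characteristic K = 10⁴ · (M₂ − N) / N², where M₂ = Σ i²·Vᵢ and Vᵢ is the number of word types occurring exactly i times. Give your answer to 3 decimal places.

346.021

Frequencies: head:2, call:2, of:2, late:2, be:2, wheel:1, a:1, speak:1, build:1, as:1, or:1, no:1
N = 17. Frequency spectrum: V_1=7, V_2=5
M₂ = 1²·7 + 2²·5 = 27
K = 10000 × (27 − 17) / 17² = 346.021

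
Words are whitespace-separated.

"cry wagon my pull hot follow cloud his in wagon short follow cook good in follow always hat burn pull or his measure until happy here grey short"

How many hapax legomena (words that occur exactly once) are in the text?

15

Frequencies: follow:3, wagon:2, pull:2, his:2, in:2, short:2, cry:1, my:1, hot:1, cloud:1, cook:1, good:1, always:1, hat:1, burn:1, or:1, measure:1, until:1, happy:1, here:1, … (1 more, each freq 1)
Hapax (freq=1): always, burn, cloud, cook, cry, good, grey, happy, hat, here, hot, measure, my, or, until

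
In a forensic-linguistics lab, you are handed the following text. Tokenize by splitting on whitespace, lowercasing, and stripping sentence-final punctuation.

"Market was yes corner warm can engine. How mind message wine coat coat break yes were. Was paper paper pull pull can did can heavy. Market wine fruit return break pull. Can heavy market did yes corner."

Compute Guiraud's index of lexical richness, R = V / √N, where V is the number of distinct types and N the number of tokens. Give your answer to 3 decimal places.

N = 37, V = 20.
√N = 6.082763
R = 20 / 6.082763 = 3.288

3.288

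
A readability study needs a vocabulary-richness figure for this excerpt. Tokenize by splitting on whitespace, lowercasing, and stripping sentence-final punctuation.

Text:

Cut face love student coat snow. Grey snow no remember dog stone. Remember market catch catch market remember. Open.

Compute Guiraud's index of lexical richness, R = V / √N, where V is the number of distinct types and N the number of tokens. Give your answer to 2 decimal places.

N = 19, V = 14.
√N = 4.358899
R = 14 / 4.358899 = 3.21

3.21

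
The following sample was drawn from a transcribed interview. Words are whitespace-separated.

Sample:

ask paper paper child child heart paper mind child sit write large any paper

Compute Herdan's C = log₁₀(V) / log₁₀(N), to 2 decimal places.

0.83

N = 14, V = 9.
log₁₀(V) = 0.954243, log₁₀(N) = 1.146128
C = 0.954243 / 1.146128 = 0.83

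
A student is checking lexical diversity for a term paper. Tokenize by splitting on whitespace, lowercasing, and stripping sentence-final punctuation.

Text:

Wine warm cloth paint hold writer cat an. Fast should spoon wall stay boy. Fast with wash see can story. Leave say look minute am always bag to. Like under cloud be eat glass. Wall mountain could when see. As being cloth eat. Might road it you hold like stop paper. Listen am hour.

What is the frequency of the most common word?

Frequencies: cloth:2, hold:2, fast:2, wall:2, see:2, am:2, like:2, eat:2, wine:1, warm:1, paint:1, writer:1, cat:1, an:1, should:1, spoon:1, stay:1, boy:1, with:1, wash:1, … (26 more, each freq 1)
Most common: 'cloth' with frequency 2.

2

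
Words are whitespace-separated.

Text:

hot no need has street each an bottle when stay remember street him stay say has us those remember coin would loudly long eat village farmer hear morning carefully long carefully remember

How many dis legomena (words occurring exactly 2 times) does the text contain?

5

Frequencies: remember:3, has:2, street:2, stay:2, long:2, carefully:2, hot:1, no:1, need:1, each:1, an:1, bottle:1, when:1, him:1, say:1, us:1, those:1, coin:1, would:1, loudly:1, … (5 more, each freq 1)
Words with frequency 2: carefully, has, long, stay, street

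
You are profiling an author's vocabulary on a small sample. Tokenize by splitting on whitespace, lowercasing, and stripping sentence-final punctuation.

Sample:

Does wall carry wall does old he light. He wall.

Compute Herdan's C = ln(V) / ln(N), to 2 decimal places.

N = 10, V = 6.
ln(V) = 1.791759, ln(N) = 2.302585
C = 1.791759 / 2.302585 = 0.78

0.78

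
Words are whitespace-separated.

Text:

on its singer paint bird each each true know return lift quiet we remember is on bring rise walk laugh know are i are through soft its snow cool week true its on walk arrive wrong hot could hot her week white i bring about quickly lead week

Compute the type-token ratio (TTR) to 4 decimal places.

N = 48 tokens, V = 34 types.
TTR = V / N = 34 / 48 = 0.7083

0.7083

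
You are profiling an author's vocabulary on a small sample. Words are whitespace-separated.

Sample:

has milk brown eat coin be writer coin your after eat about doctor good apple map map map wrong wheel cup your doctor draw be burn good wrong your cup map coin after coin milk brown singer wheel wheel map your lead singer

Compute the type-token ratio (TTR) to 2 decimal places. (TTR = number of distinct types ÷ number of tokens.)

0.49

N = 43 tokens, V = 21 types.
TTR = V / N = 21 / 43 = 0.49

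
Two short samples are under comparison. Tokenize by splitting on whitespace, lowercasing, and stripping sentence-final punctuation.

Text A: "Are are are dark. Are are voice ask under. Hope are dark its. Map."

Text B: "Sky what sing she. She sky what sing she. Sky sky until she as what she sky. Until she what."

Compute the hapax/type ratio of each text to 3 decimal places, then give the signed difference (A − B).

A: hapax=6, V=8, ratio=0.750
B: hapax=1, V=6, ratio=0.167
Difference = 0.750 − 0.167 = 0.583

0.583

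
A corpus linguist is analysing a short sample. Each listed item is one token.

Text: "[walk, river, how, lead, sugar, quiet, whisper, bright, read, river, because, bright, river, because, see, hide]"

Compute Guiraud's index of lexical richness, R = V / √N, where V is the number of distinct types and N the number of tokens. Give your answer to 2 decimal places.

N = 16, V = 12.
√N = 4.000000
R = 12 / 4.000000 = 3.00

3.00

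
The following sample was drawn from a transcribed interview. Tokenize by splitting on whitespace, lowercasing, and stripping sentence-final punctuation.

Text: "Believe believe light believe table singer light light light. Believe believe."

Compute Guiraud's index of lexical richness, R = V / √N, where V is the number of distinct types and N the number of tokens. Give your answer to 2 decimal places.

1.21

N = 11, V = 4.
√N = 3.316625
R = 4 / 3.316625 = 1.21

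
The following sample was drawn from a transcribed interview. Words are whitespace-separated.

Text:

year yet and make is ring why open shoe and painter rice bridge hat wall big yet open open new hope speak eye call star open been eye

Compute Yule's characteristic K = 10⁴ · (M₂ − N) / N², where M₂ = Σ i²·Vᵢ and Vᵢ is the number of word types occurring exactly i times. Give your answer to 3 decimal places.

Frequencies: open:4, yet:2, and:2, eye:2, year:1, make:1, is:1, ring:1, why:1, shoe:1, painter:1, rice:1, bridge:1, hat:1, wall:1, big:1, new:1, hope:1, speak:1, call:1, … (2 more, each freq 1)
N = 28. Frequency spectrum: V_1=18, V_2=3, V_4=1
M₂ = 1²·18 + 2²·3 + 4²·1 = 46
K = 10000 × (46 − 28) / 28² = 229.592

229.592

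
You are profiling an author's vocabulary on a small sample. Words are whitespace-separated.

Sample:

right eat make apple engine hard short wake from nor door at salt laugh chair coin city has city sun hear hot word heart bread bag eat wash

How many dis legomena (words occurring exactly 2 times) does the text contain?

2

Frequencies: eat:2, city:2, right:1, make:1, apple:1, engine:1, hard:1, short:1, wake:1, from:1, nor:1, door:1, at:1, salt:1, laugh:1, chair:1, coin:1, has:1, sun:1, hear:1, … (6 more, each freq 1)
Words with frequency 2: city, eat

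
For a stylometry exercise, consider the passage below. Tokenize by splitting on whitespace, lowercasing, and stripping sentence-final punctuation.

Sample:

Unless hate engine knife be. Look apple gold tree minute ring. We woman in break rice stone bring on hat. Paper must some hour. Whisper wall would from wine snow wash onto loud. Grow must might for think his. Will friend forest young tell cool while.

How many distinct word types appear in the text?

45

Distinct types: {apple, be, break, bring, cool, engine, for, forest, friend, from, gold, grow, hat, hate, his, hour, in, knife, look, loud, might, minute, must, on, onto, paper, rice, ring, snow, some, stone, tell, think, tree, unless, wall, wash, we, while, whisper, will, wine, woman, would, young}
V = 45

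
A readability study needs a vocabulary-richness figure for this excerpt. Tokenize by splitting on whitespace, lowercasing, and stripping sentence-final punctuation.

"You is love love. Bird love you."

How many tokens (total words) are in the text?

7

Tokens: you, is, love, love, bird, love, you
N = 7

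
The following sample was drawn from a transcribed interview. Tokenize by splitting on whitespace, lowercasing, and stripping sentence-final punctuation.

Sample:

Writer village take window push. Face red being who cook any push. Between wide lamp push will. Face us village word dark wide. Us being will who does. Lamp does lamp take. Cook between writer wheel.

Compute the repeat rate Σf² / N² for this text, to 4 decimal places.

Frequencies: push:3, lamp:3, writer:2, village:2, take:2, face:2, being:2, who:2, cook:2, between:2, wide:2, will:2, us:2, does:2, window:1, red:1, any:1, word:1, dark:1, wheel:1
Σf² = 72; N² = 1296
Repeat rate = 72 / 1296 = 0.0556

0.0556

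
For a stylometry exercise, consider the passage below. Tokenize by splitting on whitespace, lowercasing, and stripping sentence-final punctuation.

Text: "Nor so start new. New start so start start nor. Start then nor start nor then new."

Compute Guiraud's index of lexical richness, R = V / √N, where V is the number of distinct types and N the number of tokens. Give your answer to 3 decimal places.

1.213

N = 17, V = 5.
√N = 4.123106
R = 5 / 4.123106 = 1.213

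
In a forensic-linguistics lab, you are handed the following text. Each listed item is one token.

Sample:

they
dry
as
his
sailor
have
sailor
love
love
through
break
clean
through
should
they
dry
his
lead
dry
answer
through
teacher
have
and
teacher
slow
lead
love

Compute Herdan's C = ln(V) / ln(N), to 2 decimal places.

0.83

N = 28, V = 16.
ln(V) = 2.772589, ln(N) = 3.332205
C = 2.772589 / 3.332205 = 0.83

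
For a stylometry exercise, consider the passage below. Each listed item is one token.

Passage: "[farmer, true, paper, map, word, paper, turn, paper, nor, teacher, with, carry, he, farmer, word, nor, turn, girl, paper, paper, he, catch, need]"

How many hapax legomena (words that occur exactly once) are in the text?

Frequencies: paper:5, farmer:2, word:2, turn:2, nor:2, he:2, true:1, map:1, teacher:1, with:1, carry:1, girl:1, catch:1, need:1
Hapax (freq=1): carry, catch, girl, map, need, teacher, true, with

8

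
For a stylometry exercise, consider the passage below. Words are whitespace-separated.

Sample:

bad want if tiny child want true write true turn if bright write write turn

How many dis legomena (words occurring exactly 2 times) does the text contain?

Frequencies: write:3, want:2, if:2, true:2, turn:2, bad:1, tiny:1, child:1, bright:1
Words with frequency 2: if, true, turn, want

4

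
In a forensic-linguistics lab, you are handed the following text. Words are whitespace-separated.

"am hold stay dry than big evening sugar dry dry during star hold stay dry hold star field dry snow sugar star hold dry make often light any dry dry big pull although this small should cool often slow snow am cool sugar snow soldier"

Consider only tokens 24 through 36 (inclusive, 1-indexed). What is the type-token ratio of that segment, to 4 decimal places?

0.8462

Segment tokens 24–36: dry, make, often, light, any, dry, dry, big, pull, although, this, small, should
Segment N = 13, segment V = 11.
TTR = 11 / 13 = 0.8462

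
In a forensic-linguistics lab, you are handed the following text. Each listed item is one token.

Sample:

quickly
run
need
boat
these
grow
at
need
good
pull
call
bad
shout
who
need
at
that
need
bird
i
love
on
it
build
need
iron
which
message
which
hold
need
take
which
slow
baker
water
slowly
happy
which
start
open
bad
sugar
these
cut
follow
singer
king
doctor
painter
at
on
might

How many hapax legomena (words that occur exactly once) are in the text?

34

Frequencies: need:6, which:4, at:3, these:2, bad:2, on:2, quickly:1, run:1, boat:1, grow:1, good:1, pull:1, call:1, shout:1, who:1, that:1, bird:1, i:1, love:1, it:1, … (20 more, each freq 1)
Hapax (freq=1): baker, bird, boat, build, call, cut, doctor, follow, good, grow, happy, hold, i, iron, it, king, love, message, might, open, painter, pull, quickly, run, shout, singer, slow, slowly, start, sugar, take, that, water, who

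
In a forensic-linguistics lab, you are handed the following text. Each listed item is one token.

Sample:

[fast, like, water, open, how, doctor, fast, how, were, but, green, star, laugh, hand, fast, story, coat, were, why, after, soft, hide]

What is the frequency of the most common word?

Frequencies: fast:3, how:2, were:2, like:1, water:1, open:1, doctor:1, but:1, green:1, star:1, laugh:1, hand:1, story:1, coat:1, why:1, after:1, soft:1, hide:1
Most common: 'fast' with frequency 3.

3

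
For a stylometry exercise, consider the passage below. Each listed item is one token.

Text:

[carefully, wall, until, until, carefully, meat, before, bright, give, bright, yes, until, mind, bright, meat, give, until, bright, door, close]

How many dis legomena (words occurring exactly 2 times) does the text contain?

3

Frequencies: until:4, bright:4, carefully:2, meat:2, give:2, wall:1, before:1, yes:1, mind:1, door:1, close:1
Words with frequency 2: carefully, give, meat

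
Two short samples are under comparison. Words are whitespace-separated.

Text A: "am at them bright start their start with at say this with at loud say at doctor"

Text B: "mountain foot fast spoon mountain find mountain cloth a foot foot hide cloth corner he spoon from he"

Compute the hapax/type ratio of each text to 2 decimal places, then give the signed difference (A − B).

A: hapax=7, V=11, ratio=0.64
B: hapax=6, V=11, ratio=0.55
Difference = 0.64 − 0.55 = 0.09

0.09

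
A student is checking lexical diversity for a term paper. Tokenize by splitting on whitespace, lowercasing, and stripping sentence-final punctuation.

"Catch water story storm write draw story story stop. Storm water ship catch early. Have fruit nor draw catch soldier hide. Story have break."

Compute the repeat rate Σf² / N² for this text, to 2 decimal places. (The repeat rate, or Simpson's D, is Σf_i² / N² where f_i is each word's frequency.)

Frequencies: story:4, catch:3, water:2, storm:2, draw:2, have:2, write:1, stop:1, ship:1, early:1, fruit:1, nor:1, soldier:1, hide:1, break:1
Σf² = 50; N² = 576
Repeat rate = 50 / 576 = 0.09

0.09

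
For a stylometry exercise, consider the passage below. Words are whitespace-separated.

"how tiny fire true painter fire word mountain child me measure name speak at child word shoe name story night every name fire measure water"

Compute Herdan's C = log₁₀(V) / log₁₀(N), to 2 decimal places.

0.90

N = 25, V = 18.
log₁₀(V) = 1.255273, log₁₀(N) = 1.397940
C = 1.255273 / 1.397940 = 0.90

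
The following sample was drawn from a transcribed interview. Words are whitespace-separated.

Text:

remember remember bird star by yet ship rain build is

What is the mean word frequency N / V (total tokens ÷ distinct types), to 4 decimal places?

N = 10 tokens, V = 9 types.
Mean frequency = N / V = 10 / 9 = 1.1111

1.1111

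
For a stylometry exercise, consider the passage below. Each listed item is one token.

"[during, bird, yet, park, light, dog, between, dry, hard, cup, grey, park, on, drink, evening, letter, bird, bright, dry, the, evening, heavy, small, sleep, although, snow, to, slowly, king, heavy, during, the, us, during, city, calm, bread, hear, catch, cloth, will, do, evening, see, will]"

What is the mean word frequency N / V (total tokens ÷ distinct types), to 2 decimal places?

N = 45 tokens, V = 35 types.
Mean frequency = N / V = 45 / 35 = 1.29

1.29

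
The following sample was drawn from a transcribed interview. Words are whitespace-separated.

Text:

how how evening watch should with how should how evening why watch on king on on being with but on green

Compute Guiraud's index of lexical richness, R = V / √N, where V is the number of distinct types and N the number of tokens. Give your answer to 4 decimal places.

2.4004

N = 21, V = 11.
√N = 4.582576
R = 11 / 4.582576 = 2.4004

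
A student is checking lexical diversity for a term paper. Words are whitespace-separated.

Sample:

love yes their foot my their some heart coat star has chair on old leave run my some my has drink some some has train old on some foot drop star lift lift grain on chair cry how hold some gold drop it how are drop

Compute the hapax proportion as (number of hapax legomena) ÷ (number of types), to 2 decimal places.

Frequencies: some:6, my:3, has:3, on:3, drop:3, their:2, foot:2, star:2, chair:2, old:2, lift:2, how:2, love:1, yes:1, heart:1, coat:1, leave:1, run:1, drink:1, train:1, … (6 more, each freq 1)
Hapax count = 14; type count = 26.
Ratio = 14 / 26 = 0.54

0.54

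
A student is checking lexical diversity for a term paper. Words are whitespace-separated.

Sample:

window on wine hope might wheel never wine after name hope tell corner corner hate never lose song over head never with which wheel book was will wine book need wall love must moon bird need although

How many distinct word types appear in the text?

Distinct types: {after, although, bird, book, corner, hate, head, hope, lose, love, might, moon, must, name, need, never, on, over, song, tell, wall, was, wheel, which, will, window, wine, with}
V = 28

28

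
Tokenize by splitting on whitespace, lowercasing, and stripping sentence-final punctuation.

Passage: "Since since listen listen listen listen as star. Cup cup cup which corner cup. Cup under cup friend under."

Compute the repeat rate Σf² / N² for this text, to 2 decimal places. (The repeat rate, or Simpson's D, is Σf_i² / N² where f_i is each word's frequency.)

Frequencies: cup:6, listen:4, since:2, under:2, as:1, star:1, which:1, corner:1, friend:1
Σf² = 65; N² = 361
Repeat rate = 65 / 361 = 0.18

0.18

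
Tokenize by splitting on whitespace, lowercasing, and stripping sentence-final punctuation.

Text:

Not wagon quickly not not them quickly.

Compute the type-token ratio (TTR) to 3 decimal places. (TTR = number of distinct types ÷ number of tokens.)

0.571

N = 7 tokens, V = 4 types.
TTR = V / N = 4 / 7 = 0.571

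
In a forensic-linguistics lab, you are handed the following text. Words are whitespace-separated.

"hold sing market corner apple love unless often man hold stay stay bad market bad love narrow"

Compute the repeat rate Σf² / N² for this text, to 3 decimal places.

Frequencies: hold:2, market:2, love:2, stay:2, bad:2, sing:1, corner:1, apple:1, unless:1, often:1, man:1, narrow:1
Σf² = 27; N² = 289
Repeat rate = 27 / 289 = 0.093

0.093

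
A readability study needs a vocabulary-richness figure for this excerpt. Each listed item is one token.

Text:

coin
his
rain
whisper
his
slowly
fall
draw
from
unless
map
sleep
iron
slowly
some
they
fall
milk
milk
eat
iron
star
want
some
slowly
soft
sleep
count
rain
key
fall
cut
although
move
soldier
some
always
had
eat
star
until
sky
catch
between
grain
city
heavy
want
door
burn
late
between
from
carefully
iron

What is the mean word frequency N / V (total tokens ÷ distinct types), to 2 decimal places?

1.45

N = 55 tokens, V = 38 types.
Mean frequency = N / V = 55 / 38 = 1.45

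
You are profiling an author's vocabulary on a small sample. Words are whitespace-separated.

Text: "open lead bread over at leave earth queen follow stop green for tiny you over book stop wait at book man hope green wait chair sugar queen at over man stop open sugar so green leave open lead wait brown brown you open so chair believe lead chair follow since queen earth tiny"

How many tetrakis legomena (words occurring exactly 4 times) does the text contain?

Frequencies: open:4, lead:3, over:3, at:3, queen:3, stop:3, green:3, wait:3, chair:3, leave:2, earth:2, follow:2, tiny:2, you:2, book:2, man:2, sugar:2, so:2, brown:2, bread:1, … (4 more, each freq 1)
Words with frequency 4: open

1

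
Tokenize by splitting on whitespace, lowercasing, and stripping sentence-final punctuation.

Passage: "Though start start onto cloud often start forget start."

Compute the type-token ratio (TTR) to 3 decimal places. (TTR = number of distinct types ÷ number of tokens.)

N = 9 tokens, V = 6 types.
TTR = V / N = 6 / 9 = 0.667

0.667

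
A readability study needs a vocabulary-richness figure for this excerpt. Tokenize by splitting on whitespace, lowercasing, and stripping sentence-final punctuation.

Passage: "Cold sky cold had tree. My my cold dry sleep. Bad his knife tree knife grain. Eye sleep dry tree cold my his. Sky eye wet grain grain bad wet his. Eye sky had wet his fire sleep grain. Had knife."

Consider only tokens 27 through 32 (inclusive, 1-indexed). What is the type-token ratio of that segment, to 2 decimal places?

Segment tokens 27–32: grain, grain, bad, wet, his, eye
Segment N = 6, segment V = 5.
TTR = 5 / 6 = 0.83

0.83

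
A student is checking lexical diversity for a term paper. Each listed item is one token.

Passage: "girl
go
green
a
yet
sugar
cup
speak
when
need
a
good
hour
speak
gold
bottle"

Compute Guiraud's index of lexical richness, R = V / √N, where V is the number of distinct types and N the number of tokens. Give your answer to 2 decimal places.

3.50

N = 16, V = 14.
√N = 4.000000
R = 14 / 4.000000 = 3.50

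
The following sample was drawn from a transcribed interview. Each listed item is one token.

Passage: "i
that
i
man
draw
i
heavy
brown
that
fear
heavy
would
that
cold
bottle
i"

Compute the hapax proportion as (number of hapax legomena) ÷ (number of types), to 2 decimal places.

0.70

Frequencies: i:4, that:3, heavy:2, man:1, draw:1, brown:1, fear:1, would:1, cold:1, bottle:1
Hapax count = 7; type count = 10.
Ratio = 7 / 10 = 0.70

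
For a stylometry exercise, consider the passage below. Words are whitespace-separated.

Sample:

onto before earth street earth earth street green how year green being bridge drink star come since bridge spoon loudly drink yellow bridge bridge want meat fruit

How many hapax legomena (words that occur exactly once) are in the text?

14

Frequencies: bridge:4, earth:3, street:2, green:2, drink:2, onto:1, before:1, how:1, year:1, being:1, star:1, come:1, since:1, spoon:1, loudly:1, yellow:1, want:1, meat:1, fruit:1
Hapax (freq=1): before, being, come, fruit, how, loudly, meat, onto, since, spoon, star, want, year, yellow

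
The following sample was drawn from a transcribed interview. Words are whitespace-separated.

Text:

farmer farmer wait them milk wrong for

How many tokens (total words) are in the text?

7

Tokens: farmer, farmer, wait, them, milk, wrong, for
N = 7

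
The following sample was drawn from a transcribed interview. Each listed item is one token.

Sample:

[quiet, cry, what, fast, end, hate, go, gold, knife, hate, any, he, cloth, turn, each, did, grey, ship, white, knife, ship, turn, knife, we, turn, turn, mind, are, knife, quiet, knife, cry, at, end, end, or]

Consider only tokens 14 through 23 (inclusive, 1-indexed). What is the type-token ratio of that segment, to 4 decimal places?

0.7000

Segment tokens 14–23: turn, each, did, grey, ship, white, knife, ship, turn, knife
Segment N = 10, segment V = 7.
TTR = 7 / 10 = 0.7000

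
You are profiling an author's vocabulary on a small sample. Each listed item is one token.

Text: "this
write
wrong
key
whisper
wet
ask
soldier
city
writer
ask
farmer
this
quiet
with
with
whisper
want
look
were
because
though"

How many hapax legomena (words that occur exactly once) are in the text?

14

Frequencies: this:2, whisper:2, ask:2, with:2, write:1, wrong:1, key:1, wet:1, soldier:1, city:1, writer:1, farmer:1, quiet:1, want:1, look:1, were:1, because:1, though:1
Hapax (freq=1): because, city, farmer, key, look, quiet, soldier, though, want, were, wet, write, writer, wrong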